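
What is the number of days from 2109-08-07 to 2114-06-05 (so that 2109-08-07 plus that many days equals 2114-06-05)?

1763

Aug 7, 2109 → Aug 7, 2110: 365 days.
Aug 7, 2110 → Aug 7, 2111: 365 days.
Aug 7, 2111 → Aug 7, 2112: 366 days (Feb 29, 2112 is in that span).
Aug 7, 2112 → Aug 7, 2113: 365 days.
Aug 7, 2113 → Sep 7, 2113: 31 days (August has 31).
Sep 7, 2113 → Oct 7, 2113: 30 days (September has 30).
Oct 7, 2113 → Nov 7, 2113: 31 days (October has 31).
Nov 7, 2113 → Dec 7, 2113: 30 days (November has 30).
Dec 7, 2113 → Jan 7, 2114: 31 days (December has 31).
Jan 7, 2114 → Feb 7, 2114: 31 days (January has 31).
Feb 7, 2114 → Mar 7, 2114: 28 days (February has 28).
Mar 7, 2114 → Apr 7, 2114: 31 days (March has 31).
Apr 7, 2114 → May 7, 2114: 30 days (April has 30).
May 7, 2114 → Jun 5, 2114: 29 days.
Total: 1763 days.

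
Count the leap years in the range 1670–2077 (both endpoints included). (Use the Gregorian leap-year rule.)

99

Multiples of 4 in [1670,2077]: 102.
Of those, multiples of 100: 4 (not leap unless ÷400).
Multiples of 400: 1.
Leap years = 102 − 4 + 1 = 99.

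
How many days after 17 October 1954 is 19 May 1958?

Oct 17, 1954 → Oct 17, 1955: 365 days.
Oct 17, 1955 → Oct 17, 1956: 366 days (Feb 29, 1956 is in that span).
Oct 17, 1956 → Oct 17, 1957: 365 days.
Oct 17, 1957 → Nov 17, 1957: 31 days (October has 31).
Nov 17, 1957 → Dec 17, 1957: 30 days (November has 30).
Dec 17, 1957 → Jan 17, 1958: 31 days (December has 31).
Jan 17, 1958 → Feb 17, 1958: 31 days (January has 31).
Feb 17, 1958 → Mar 17, 1958: 28 days (February has 28).
Mar 17, 1958 → Apr 17, 1958: 31 days (March has 31).
Apr 17, 1958 → May 17, 1958: 30 days (April has 30).
May 17, 1958 → May 19, 1958: 2 days.
Total: 1310 days.

1310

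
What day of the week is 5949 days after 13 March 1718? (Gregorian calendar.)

First find the weekday of Mar 13, 1718. Doomsday rule: the anchor day for the 1700s is Sunday. For year 18: 18÷12 = 1 r 6, and 6÷4 = 1, so 1+6+1 = 8.
Sunday + 8 ≡ Monday — that's 1718's doomsday.
In March the doomsday date is Mar 14.
Mar 13 is 1 day before Mar 14; 1 mod 7 = 1, so Monday − 1 = Sunday.
5949 mod 7 = 6, so 5949 days after a Sunday is Sunday + 6 = Saturday.

Saturday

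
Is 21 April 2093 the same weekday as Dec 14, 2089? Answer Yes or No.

From Dec 14, 2089 to Apr 21, 2093 is 1224 days.
1224 mod 7 = 6, so they are different weekdays.
(Dec 14, 2089 is a Wednesday; Apr 21, 2093 is a Tuesday.)

No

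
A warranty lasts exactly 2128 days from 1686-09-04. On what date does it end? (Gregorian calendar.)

July 2, 1692

+365 (one year) → Sep 4, 1687 (1763 left).
+366 (one year; includes Feb 29, 1688) → Sep 4, 1688 (1397 left).
+365 (one year) → Sep 4, 1689 (1032 left).
+365 (one year) → Sep 4, 1690 (667 left).
+365 (one year) → Sep 4, 1691 (302 left).
Sep has 30 days: +27 → Oct 1, 1691 (275 left).
Oct has 31 days: +31 → Nov 1, 1691 (244 left).
Nov has 30 days: +30 → Dec 1, 1691 (214 left).
Dec has 31 days: +31 → Jan 1, 1692 (183 left).
Jan has 31 days: +31 → Feb 1, 1692 (152 left).
Feb has 29 days: +29 → Mar 1, 1692 (123 left).
Mar has 31 days: +31 → Apr 1, 1692 (92 left).
Apr has 30 days: +30 → May 1, 1692 (62 left).
May has 31 days: +31 → Jun 1, 1692 (31 left).
Jun has 30 days: +30 → Jul 1, 1692 (1 left).
+1 → Jul 2, 1692.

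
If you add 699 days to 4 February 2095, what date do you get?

January 3, 2097

+365 (one year) → Feb 4, 2096 (334 left).
Feb has 29 days: +26 → Mar 1, 2096 (308 left).
Mar has 31 days: +31 → Apr 1, 2096 (277 left).
Apr has 30 days: +30 → May 1, 2096 (247 left).
May has 31 days: +31 → Jun 1, 2096 (216 left).
Jun has 30 days: +30 → Jul 1, 2096 (186 left).
Jul has 31 days: +31 → Aug 1, 2096 (155 left).
Aug has 31 days: +31 → Sep 1, 2096 (124 left).
Sep has 30 days: +30 → Oct 1, 2096 (94 left).
Oct has 31 days: +31 → Nov 1, 2096 (63 left).
Nov has 30 days: +30 → Dec 1, 2096 (33 left).
Dec has 31 days: +31 → Jan 1, 2097 (2 left).
+2 → Jan 3, 2097.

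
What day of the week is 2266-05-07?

Doomsday rule: the anchor day for the 2200s is Friday. For year 66: 66÷12 = 5 r 6, and 6÷4 = 1, so 5+6+1 = 12.
Friday + 12 ≡ Wednesday — that's 2266's doomsday.
In May the doomsday date is May 9.
May 7 is 2 days before May 9; 2 mod 7 = 2, so Wednesday − 2 = Monday.

Monday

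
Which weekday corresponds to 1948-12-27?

Doomsday rule: the anchor day for the 1900s is Wednesday. For year 48: 48÷12 = 4 r 0, and 0÷4 = 0, so 4+0+0 = 4.
Wednesday + 4 ≡ Sunday — that's 1948's doomsday.
In December the doomsday date is Dec 12.
Dec 27 is 15 days after Dec 12; 15 mod 7 = 1, so Sunday + 1 = Monday.

Monday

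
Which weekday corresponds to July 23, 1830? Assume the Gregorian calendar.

January 1, 1830 is a Friday.
Jan 1, 1830 → Feb 1, 1830: 31 days (January has 31).
Feb 1, 1830 → Mar 1, 1830: 28 days (February has 28).
Mar 1, 1830 → Apr 1, 1830: 31 days (March has 31).
Apr 1, 1830 → May 1, 1830: 30 days (April has 30).
May 1, 1830 → Jun 1, 1830: 31 days (May has 31).
Jun 1, 1830 → Jul 1, 1830: 30 days (June has 30).
Jul 1, 1830 → Jul 23, 1830: 22 days.
Total: 203 days.
203 mod 7 = 0, so Friday + 0 = Friday.

Friday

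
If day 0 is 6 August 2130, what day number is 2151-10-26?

7751

Aug 6, 2130 → Aug 6, 2131: 365 days.
Aug 6, 2131 → Aug 6, 2132: 366 days (Feb 29, 2132 is in that span).
Aug 6, 2132 → Aug 6, 2133: 365 days.
Aug 6, 2133 → Aug 6, 2134: 365 days.
Aug 6, 2134 → Aug 6, 2135: 365 days.
Aug 6, 2135 → Aug 6, 2136: 366 days (Feb 29, 2136 is in that span).
Aug 6, 2136 → Aug 6, 2137: 365 days.
Aug 6, 2137 → Aug 6, 2138: 365 days.
Aug 6, 2138 → Aug 6, 2139: 365 days.
Aug 6, 2139 → Aug 6, 2140: 366 days (Feb 29, 2140 is in that span).
Aug 6, 2140 → Aug 6, 2141: 365 days.
Aug 6, 2141 → Aug 6, 2142: 365 days.
Aug 6, 2142 → Aug 6, 2143: 365 days.
Aug 6, 2143 → Aug 6, 2144: 366 days (Feb 29, 2144 is in that span).
Aug 6, 2144 → Aug 6, 2145: 365 days.
Aug 6, 2145 → Aug 6, 2146: 365 days.
Aug 6, 2146 → Aug 6, 2147: 365 days.
Aug 6, 2147 → Aug 6, 2148: 366 days (Feb 29, 2148 is in that span).
Aug 6, 2148 → Aug 6, 2149: 365 days.
Aug 6, 2149 → Aug 6, 2150: 365 days.
Aug 6, 2150 → Aug 6, 2151: 365 days.
Aug 6, 2151 → Sep 6, 2151: 31 days (August has 31).
Sep 6, 2151 → Oct 6, 2151: 30 days (September has 30).
Oct 6, 2151 → Oct 26, 2151: 20 days.
Total: 7751 days.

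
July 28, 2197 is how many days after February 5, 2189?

Feb 5, 2189 → Feb 5, 2190: 365 days.
Feb 5, 2190 → Feb 5, 2191: 365 days.
Feb 5, 2191 → Feb 5, 2192: 365 days.
Feb 5, 2192 → Feb 5, 2193: 366 days (Feb 29, 2192 is in that span).
Feb 5, 2193 → Feb 5, 2194: 365 days.
Feb 5, 2194 → Feb 5, 2195: 365 days.
Feb 5, 2195 → Feb 5, 2196: 365 days.
Feb 5, 2196 → Feb 5, 2197: 366 days (Feb 29, 2196 is in that span).
Feb 5, 2197 → Mar 5, 2197: 28 days (February has 28).
Mar 5, 2197 → Apr 5, 2197: 31 days (March has 31).
Apr 5, 2197 → May 5, 2197: 30 days (April has 30).
May 5, 2197 → Jun 5, 2197: 31 days (May has 31).
Jun 5, 2197 → Jul 5, 2197: 30 days (June has 30).
Jul 5, 2197 → Jul 28, 2197: 23 days.
Total: 3095 days.

3095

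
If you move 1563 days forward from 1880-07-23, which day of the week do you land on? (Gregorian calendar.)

Jul 23, 1880 is a Friday.
1563 mod 7 = 2, so 1563 days after a Friday is Friday + 2 = Sunday.

Sunday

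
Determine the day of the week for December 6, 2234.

Saturday

Doomsday rule: the anchor day for the 2200s is Friday. For year 34: 34÷12 = 2 r 10, and 10÷4 = 2, so 2+10+2 = 14.
Friday + 14 ≡ Friday — that's 2234's doomsday.
In December the doomsday date is Dec 12.
Dec 6 is 6 days before Dec 12; 6 mod 7 = 6, so Friday − 6 = Saturday.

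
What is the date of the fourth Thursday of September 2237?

September 28, 2237

September 1, 2237 is a Friday.
The first Thursday is therefore September 7 (6 days later).
The fourth Thursday is 7 + 3×7 = September 28.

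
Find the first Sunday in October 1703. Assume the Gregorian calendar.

October 7, 1703

October 1, 1703 is a Monday.
The first Sunday is therefore October 7 (6 days later).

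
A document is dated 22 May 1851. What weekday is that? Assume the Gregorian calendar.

Doomsday rule: the anchor day for the 1800s is Friday. For year 51: 51÷12 = 4 r 3, and 3÷4 = 0, so 4+3+0 = 7.
Friday + 7 ≡ Friday — that's 1851's doomsday.
In May the doomsday date is May 9.
May 22 is 13 days after May 9; 13 mod 7 = 6, so Friday + 6 = Thursday.

Thursday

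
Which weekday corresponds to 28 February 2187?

Doomsday rule: the anchor day for the 2100s is Sunday. For year 87: 87÷12 = 7 r 3, and 3÷4 = 0, so 7+3+0 = 10.
Sunday + 10 ≡ Wednesday — that's 2187's doomsday.
In February the doomsday date is Feb 28 (2187 is not a leap year).
Feb 28 is the doomsday itself: Wednesday.

Wednesday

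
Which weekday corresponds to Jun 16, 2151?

Doomsday rule: the anchor day for the 2100s is Sunday. For year 51: 51÷12 = 4 r 3, and 3÷4 = 0, so 4+3+0 = 7.
Sunday + 7 ≡ Sunday — that's 2151's doomsday.
In June the doomsday date is Jun 6.
Jun 16 is 10 days after Jun 6; 10 mod 7 = 3, so Sunday + 3 = Wednesday.

Wednesday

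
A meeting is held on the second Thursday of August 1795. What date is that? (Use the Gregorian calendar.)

August 13, 1795

August 1, 1795 is a Saturday.
The first Thursday is therefore August 6 (5 days later).
The second Thursday is 6 + 1×7 = August 13.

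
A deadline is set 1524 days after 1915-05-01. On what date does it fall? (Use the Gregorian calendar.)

July 3, 1919

+366 (one year; includes Feb 29, 1916) → May 1, 1916 (1158 left).
+365 (one year) → May 1, 1917 (793 left).
+365 (one year) → May 1, 1918 (428 left).
+365 (one year) → May 1, 1919 (63 left).
May has 31 days: +31 → Jun 1, 1919 (32 left).
Jun has 30 days: +30 → Jul 1, 1919 (2 left).
+2 → Jul 3, 1919.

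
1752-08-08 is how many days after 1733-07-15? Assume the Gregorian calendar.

6964

Jul 15, 1733 → Jul 15, 1734: 365 days.
Jul 15, 1734 → Jul 15, 1735: 365 days.
Jul 15, 1735 → Jul 15, 1736: 366 days (Feb 29, 1736 is in that span).
Jul 15, 1736 → Jul 15, 1737: 365 days.
Jul 15, 1737 → Jul 15, 1738: 365 days.
Jul 15, 1738 → Jul 15, 1739: 365 days.
Jul 15, 1739 → Jul 15, 1740: 366 days (Feb 29, 1740 is in that span).
Jul 15, 1740 → Jul 15, 1741: 365 days.
Jul 15, 1741 → Jul 15, 1742: 365 days.
Jul 15, 1742 → Jul 15, 1743: 365 days.
Jul 15, 1743 → Jul 15, 1744: 366 days (Feb 29, 1744 is in that span).
Jul 15, 1744 → Jul 15, 1745: 365 days.
Jul 15, 1745 → Jul 15, 1746: 365 days.
Jul 15, 1746 → Jul 15, 1747: 365 days.
Jul 15, 1747 → Jul 15, 1748: 366 days (Feb 29, 1748 is in that span).
Jul 15, 1748 → Jul 15, 1749: 365 days.
Jul 15, 1749 → Jul 15, 1750: 365 days.
Jul 15, 1750 → Jul 15, 1751: 365 days.
Jul 15, 1751 → Aug 15, 1751: 31 days (July has 31).
Aug 15, 1751 → Sep 15, 1751: 31 days (August has 31).
Sep 15, 1751 → Oct 15, 1751: 30 days (September has 30).
Oct 15, 1751 → Nov 15, 1751: 31 days (October has 31).
Nov 15, 1751 → Dec 15, 1751: 30 days (November has 30).
Dec 15, 1751 → Jan 15, 1752: 31 days (December has 31).
Jan 15, 1752 → Feb 15, 1752: 31 days (January has 31).
Feb 15, 1752 → Mar 15, 1752: 29 days (February has 29).
Mar 15, 1752 → Apr 15, 1752: 31 days (March has 31).
Apr 15, 1752 → May 15, 1752: 30 days (April has 30).
May 15, 1752 → Jun 15, 1752: 31 days (May has 31).
Jun 15, 1752 → Jul 15, 1752: 30 days (June has 30).
Jul 15, 1752 → Aug 8, 1752: 24 days.
Total: 6964 days.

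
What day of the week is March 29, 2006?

Doomsday rule: the anchor day for the 2000s is Tuesday. For year 06: 6÷12 = 0 r 6, and 6÷4 = 1, so 0+6+1 = 7.
Tuesday + 7 ≡ Tuesday — that's 2006's doomsday.
In March the doomsday date is Mar 14.
Mar 29 is 15 days after Mar 14; 15 mod 7 = 1, so Tuesday + 1 = Wednesday.

Wednesday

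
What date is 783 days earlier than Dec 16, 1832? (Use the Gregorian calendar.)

−366 (one year; includes Feb 29, 1832) → Dec 16, 1831 (417 left).
−365 (one year) → Dec 16, 1830 (52 left).
−16 → Nov 30, 1830 (end of Nov, 30 days; 36 left).
−30 → Oct 31, 1830 (end of Oct, 31 days; 6 left).
−6 → Oct 25, 1830.

October 25, 1830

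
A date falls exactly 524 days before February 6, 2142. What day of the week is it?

First find the weekday of Feb 6, 2142. Doomsday rule: the anchor day for the 2100s is Sunday. For year 42: 42÷12 = 3 r 6, and 6÷4 = 1, so 3+6+1 = 10.
Sunday + 10 ≡ Wednesday — that's 2142's doomsday.
In February the doomsday date is Feb 28 (2142 is not a leap year).
Feb 6 is 22 days before Feb 28; 22 mod 7 = 1, so Wednesday − 1 = Tuesday.
524 mod 7 = 6, so 524 days before a Tuesday is Tuesday − 6 = Wednesday.

Wednesday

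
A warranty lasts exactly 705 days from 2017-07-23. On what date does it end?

June 28, 2019

+365 (one year) → Jul 23, 2018 (340 left).
Jul has 31 days: +9 → Aug 1, 2018 (331 left).
Aug has 31 days: +31 → Sep 1, 2018 (300 left).
Sep has 30 days: +30 → Oct 1, 2018 (270 left).
Oct has 31 days: +31 → Nov 1, 2018 (239 left).
Nov has 30 days: +30 → Dec 1, 2018 (209 left).
Dec has 31 days: +31 → Jan 1, 2019 (178 left).
Jan has 31 days: +31 → Feb 1, 2019 (147 left).
Feb has 28 days: +28 → Mar 1, 2019 (119 left).
Mar has 31 days: +31 → Apr 1, 2019 (88 left).
Apr has 30 days: +30 → May 1, 2019 (58 left).
May has 31 days: +31 → Jun 1, 2019 (27 left).
+27 → Jun 28, 2019.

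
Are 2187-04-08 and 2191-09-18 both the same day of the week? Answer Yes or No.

Yes

From Apr 8, 2187 to Sep 18, 2191 is 1624 days.
1624 mod 7 = 0, so they are the same weekday.
(Apr 8, 2187 is a Sunday; Sep 18, 2191 is a Sunday.)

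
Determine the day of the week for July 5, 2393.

Monday

Doomsday rule: the anchor day for the 2300s is Wednesday. For year 93: 93÷12 = 7 r 9, and 9÷4 = 2, so 7+9+2 = 18.
Wednesday + 18 ≡ Sunday — that's 2393's doomsday.
In July the doomsday date is Jul 11.
Jul 5 is 6 days before Jul 11; 6 mod 7 = 6, so Sunday − 6 = Monday.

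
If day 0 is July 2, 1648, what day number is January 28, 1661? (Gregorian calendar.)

4593

Jul 2, 1648 → Jul 2, 1649: 365 days.
Jul 2, 1649 → Jul 2, 1650: 365 days.
Jul 2, 1650 → Jul 2, 1651: 365 days.
Jul 2, 1651 → Jul 2, 1652: 366 days (Feb 29, 1652 is in that span).
Jul 2, 1652 → Jul 2, 1653: 365 days.
Jul 2, 1653 → Jul 2, 1654: 365 days.
Jul 2, 1654 → Jul 2, 1655: 365 days.
Jul 2, 1655 → Jul 2, 1656: 366 days (Feb 29, 1656 is in that span).
Jul 2, 1656 → Jul 2, 1657: 365 days.
Jul 2, 1657 → Jul 2, 1658: 365 days.
Jul 2, 1658 → Jul 2, 1659: 365 days.
Jul 2, 1659 → Jul 2, 1660: 366 days (Feb 29, 1660 is in that span).
Jul 2, 1660 → Aug 2, 1660: 31 days (July has 31).
Aug 2, 1660 → Sep 2, 1660: 31 days (August has 31).
Sep 2, 1660 → Oct 2, 1660: 30 days (September has 30).
Oct 2, 1660 → Nov 2, 1660: 31 days (October has 31).
Nov 2, 1660 → Dec 2, 1660: 30 days (November has 30).
Dec 2, 1660 → Jan 2, 1661: 31 days (December has 31).
Jan 2, 1661 → Jan 28, 1661: 26 days.
Total: 4593 days.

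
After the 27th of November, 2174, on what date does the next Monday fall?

Nov 27, 2174 is a Sunday.
From Sunday to the next Monday is 1 day.
Nov 27, 2174 + 1 = Nov 28, 2174.

November 28, 2174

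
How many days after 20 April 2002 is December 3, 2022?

7532

Apr 20, 2002 → Apr 20, 2003: 365 days.
Apr 20, 2003 → Apr 20, 2004: 366 days (Feb 29, 2004 is in that span).
Apr 20, 2004 → Apr 20, 2005: 365 days.
Apr 20, 2005 → Apr 20, 2006: 365 days.
Apr 20, 2006 → Apr 20, 2007: 365 days.
Apr 20, 2007 → Apr 20, 2008: 366 days (Feb 29, 2008 is in that span).
Apr 20, 2008 → Apr 20, 2009: 365 days.
Apr 20, 2009 → Apr 20, 2010: 365 days.
Apr 20, 2010 → Apr 20, 2011: 365 days.
Apr 20, 2011 → Apr 20, 2012: 366 days (Feb 29, 2012 is in that span).
Apr 20, 2012 → Apr 20, 2013: 365 days.
Apr 20, 2013 → Apr 20, 2014: 365 days.
Apr 20, 2014 → Apr 20, 2015: 365 days.
Apr 20, 2015 → Apr 20, 2016: 366 days (Feb 29, 2016 is in that span).
Apr 20, 2016 → Apr 20, 2017: 365 days.
Apr 20, 2017 → Apr 20, 2018: 365 days.
Apr 20, 2018 → Apr 20, 2019: 365 days.
Apr 20, 2019 → Apr 20, 2020: 366 days (Feb 29, 2020 is in that span).
Apr 20, 2020 → Apr 20, 2021: 365 days.
Apr 20, 2021 → Apr 20, 2022: 365 days.
Apr 20, 2022 → May 20, 2022: 30 days (April has 30).
May 20, 2022 → Jun 20, 2022: 31 days (May has 31).
Jun 20, 2022 → Jul 20, 2022: 30 days (June has 30).
Jul 20, 2022 → Aug 20, 2022: 31 days (July has 31).
Aug 20, 2022 → Sep 20, 2022: 31 days (August has 31).
Sep 20, 2022 → Oct 20, 2022: 30 days (September has 30).
Oct 20, 2022 → Nov 20, 2022: 31 days (October has 31).
Nov 20, 2022 → Dec 3, 2022: 13 days.
Total: 7532 days.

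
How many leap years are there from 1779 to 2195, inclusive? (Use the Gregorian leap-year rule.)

101

Multiples of 4 in [1779,2195]: 104.
Of those, multiples of 100: 4 (not leap unless ÷400).
Multiples of 400: 1.
Leap years = 104 − 4 + 1 = 101.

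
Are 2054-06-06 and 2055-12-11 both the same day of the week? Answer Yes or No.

From Jun 6, 2054 to Dec 11, 2055 is 553 days.
553 mod 7 = 0, so they are the same weekday.
(Jun 6, 2054 is a Saturday; Dec 11, 2055 is a Saturday.)

Yes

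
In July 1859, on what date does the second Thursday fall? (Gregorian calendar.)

July 14, 1859

July 1, 1859 is a Friday.
The first Thursday is therefore July 7 (6 days later).
The second Thursday is 7 + 1×7 = July 14.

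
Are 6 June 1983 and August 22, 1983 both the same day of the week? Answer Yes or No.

From Jun 6, 1983 to Aug 22, 1983 is 77 days.
77 mod 7 = 0, so they are the same weekday.
(Jun 6, 1983 is a Monday; Aug 22, 1983 is a Monday.)

Yes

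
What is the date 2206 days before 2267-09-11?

August 27, 2261

−365 (one year) → Sep 11, 2266 (1841 left).
−365 (one year) → Sep 11, 2265 (1476 left).
−365 (one year) → Sep 11, 2264 (1111 left).
−366 (one year; includes Feb 29, 2264) → Sep 11, 2263 (745 left).
−365 (one year) → Sep 11, 2262 (380 left).
−11 → Aug 31, 2262 (end of Aug, 31 days; 369 left).
−31 → Jul 31, 2262 (end of Jul, 31 days; 338 left).
−31 → Jun 30, 2262 (end of Jun, 30 days; 307 left).
−30 → May 31, 2262 (end of May, 31 days; 277 left).
−31 → Apr 30, 2262 (end of Apr, 30 days; 246 left).
−30 → Mar 31, 2262 (end of Mar, 31 days; 216 left).
−31 → Feb 28, 2262 (end of Feb, 28 days; 185 left).
−28 → Jan 31, 2262 (end of Jan, 31 days; 157 left).
−31 → Dec 31, 2261 (end of Dec, 31 days; 126 left).
−31 → Nov 30, 2261 (end of Nov, 30 days; 95 left).
−30 → Oct 31, 2261 (end of Oct, 31 days; 65 left).
−31 → Sep 30, 2261 (end of Sep, 30 days; 34 left).
−30 → Aug 31, 2261 (end of Aug, 31 days; 4 left).
−4 → Aug 27, 2261.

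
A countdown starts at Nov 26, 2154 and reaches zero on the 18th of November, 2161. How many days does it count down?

2549

Nov 26, 2154 → Nov 26, 2155: 365 days.
Nov 26, 2155 → Nov 26, 2156: 366 days (Feb 29, 2156 is in that span).
Nov 26, 2156 → Nov 26, 2157: 365 days.
Nov 26, 2157 → Nov 26, 2158: 365 days.
Nov 26, 2158 → Nov 26, 2159: 365 days.
Nov 26, 2159 → Nov 26, 2160: 366 days (Feb 29, 2160 is in that span).
Nov 26, 2160 → Dec 26, 2160: 30 days (November has 30).
Dec 26, 2160 → Jan 26, 2161: 31 days (December has 31).
Jan 26, 2161 → Feb 26, 2161: 31 days (January has 31).
Feb 26, 2161 → Mar 26, 2161: 28 days (February has 28).
Mar 26, 2161 → Apr 26, 2161: 31 days (March has 31).
Apr 26, 2161 → May 26, 2161: 30 days (April has 30).
May 26, 2161 → Jun 26, 2161: 31 days (May has 31).
Jun 26, 2161 → Jul 26, 2161: 30 days (June has 30).
Jul 26, 2161 → Aug 26, 2161: 31 days (July has 31).
Aug 26, 2161 → Sep 26, 2161: 31 days (August has 31).
Sep 26, 2161 → Oct 26, 2161: 30 days (September has 30).
Oct 26, 2161 → Nov 18, 2161: 23 days.
Total: 2549 days.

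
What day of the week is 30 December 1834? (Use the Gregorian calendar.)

Doomsday rule: the anchor day for the 1800s is Friday. For year 34: 34÷12 = 2 r 10, and 10÷4 = 2, so 2+10+2 = 14.
Friday + 14 ≡ Friday — that's 1834's doomsday.
In December the doomsday date is Dec 12.
Dec 30 is 18 days after Dec 12; 18 mod 7 = 4, so Friday + 4 = Tuesday.

Tuesday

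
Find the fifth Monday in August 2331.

August 31, 2331

August 1, 2331 is a Saturday.
The first Monday is therefore August 3 (2 days later).
The fifth Monday is 3 + 4×7 = August 31.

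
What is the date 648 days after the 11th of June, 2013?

+365 (one year) → Jun 11, 2014 (283 left).
Jun has 30 days: +20 → Jul 1, 2014 (263 left).
Jul has 31 days: +31 → Aug 1, 2014 (232 left).
Aug has 31 days: +31 → Sep 1, 2014 (201 left).
Sep has 30 days: +30 → Oct 1, 2014 (171 left).
Oct has 31 days: +31 → Nov 1, 2014 (140 left).
Nov has 30 days: +30 → Dec 1, 2014 (110 left).
Dec has 31 days: +31 → Jan 1, 2015 (79 left).
Jan has 31 days: +31 → Feb 1, 2015 (48 left).
Feb has 28 days: +28 → Mar 1, 2015 (20 left).
+20 → Mar 21, 2015.

March 21, 2015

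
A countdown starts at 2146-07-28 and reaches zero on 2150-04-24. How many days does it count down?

Jul 28, 2146 → Jul 28, 2147: 365 days.
Jul 28, 2147 → Jul 28, 2148: 366 days (Feb 29, 2148 is in that span).
Jul 28, 2148 → Jul 28, 2149: 365 days.
Jul 28, 2149 → Aug 28, 2149: 31 days (July has 31).
Aug 28, 2149 → Sep 28, 2149: 31 days (August has 31).
Sep 28, 2149 → Oct 28, 2149: 30 days (September has 30).
Oct 28, 2149 → Nov 28, 2149: 31 days (October has 31).
Nov 28, 2149 → Dec 28, 2149: 30 days (November has 30).
Dec 28, 2149 → Jan 28, 2150: 31 days (December has 31).
Jan 28, 2150 → Feb 28, 2150: 31 days (January has 31).
Feb 28, 2150 → Mar 28, 2150: 28 days (February has 28).
Mar 28, 2150 → Apr 24, 2150: 27 days.
Total: 1366 days.

1366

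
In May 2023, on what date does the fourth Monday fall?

May 1, 2023 is a Monday.
The first Monday is therefore May 1 (same day).
The fourth Monday is 1 + 3×7 = May 22.

May 22, 2023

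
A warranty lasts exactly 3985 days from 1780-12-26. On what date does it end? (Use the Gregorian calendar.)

+365 (one year) → Dec 26, 1781 (3620 left).
+365 (one year) → Dec 26, 1782 (3255 left).
+365 (one year) → Dec 26, 1783 (2890 left).
+366 (one year; includes Feb 29, 1784) → Dec 26, 1784 (2524 left).
+365 (one year) → Dec 26, 1785 (2159 left).
+365 (one year) → Dec 26, 1786 (1794 left).
+365 (one year) → Dec 26, 1787 (1429 left).
+366 (one year; includes Feb 29, 1788) → Dec 26, 1788 (1063 left).
+365 (one year) → Dec 26, 1789 (698 left).
+365 (one year) → Dec 26, 1790 (333 left).
Dec has 31 days: +6 → Jan 1, 1791 (327 left).
Jan has 31 days: +31 → Feb 1, 1791 (296 left).
Feb has 28 days: +28 → Mar 1, 1791 (268 left).
Mar has 31 days: +31 → Apr 1, 1791 (237 left).
Apr has 30 days: +30 → May 1, 1791 (207 left).
May has 31 days: +31 → Jun 1, 1791 (176 left).
Jun has 30 days: +30 → Jul 1, 1791 (146 left).
Jul has 31 days: +31 → Aug 1, 1791 (115 left).
Aug has 31 days: +31 → Sep 1, 1791 (84 left).
Sep has 30 days: +30 → Oct 1, 1791 (54 left).
Oct has 31 days: +31 → Nov 1, 1791 (23 left).
+23 → Nov 24, 1791.

November 24, 1791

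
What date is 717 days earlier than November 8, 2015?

−365 (one year) → Nov 8, 2014 (352 left).
−8 → Oct 31, 2014 (end of Oct, 31 days; 344 left).
−31 → Sep 30, 2014 (end of Sep, 30 days; 313 left).
−30 → Aug 31, 2014 (end of Aug, 31 days; 283 left).
−31 → Jul 31, 2014 (end of Jul, 31 days; 252 left).
−31 → Jun 30, 2014 (end of Jun, 30 days; 221 left).
−30 → May 31, 2014 (end of May, 31 days; 191 left).
−31 → Apr 30, 2014 (end of Apr, 30 days; 160 left).
−30 → Mar 31, 2014 (end of Mar, 31 days; 130 left).
−31 → Feb 28, 2014 (end of Feb, 28 days; 99 left).
−28 → Jan 31, 2014 (end of Jan, 31 days; 71 left).
−31 → Dec 31, 2013 (end of Dec, 31 days; 40 left).
−31 → Nov 30, 2013 (end of Nov, 30 days; 9 left).
−9 → Nov 21, 2013.

November 21, 2013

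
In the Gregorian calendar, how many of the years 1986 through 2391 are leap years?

Multiples of 4 in [1986,2391]: 101.
Of those, multiples of 100: 4 (not leap unless ÷400).
Multiples of 400: 1.
Leap years = 101 − 4 + 1 = 98.

98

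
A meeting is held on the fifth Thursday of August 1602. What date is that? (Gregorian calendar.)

August 1, 1602 is a Thursday.
The first Thursday is therefore August 1 (same day).
The fifth Thursday is 1 + 4×7 = August 29.

August 29, 1602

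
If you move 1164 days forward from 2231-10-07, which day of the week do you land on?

Sunday

Oct 7, 2231 is a Friday.
1164 mod 7 = 2, so 1164 days after a Friday is Friday + 2 = Sunday.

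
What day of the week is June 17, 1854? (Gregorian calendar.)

Doomsday rule: the anchor day for the 1800s is Friday. For year 54: 54÷12 = 4 r 6, and 6÷4 = 1, so 4+6+1 = 11.
Friday + 11 ≡ Tuesday — that's 1854's doomsday.
In June the doomsday date is Jun 6.
Jun 17 is 11 days after Jun 6; 11 mod 7 = 4, so Tuesday + 4 = Saturday.

Saturday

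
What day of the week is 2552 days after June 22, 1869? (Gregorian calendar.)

Jun 22, 1869 is a Tuesday.
2552 mod 7 = 4, so 2552 days after a Tuesday is Tuesday + 4 = Saturday.

Saturday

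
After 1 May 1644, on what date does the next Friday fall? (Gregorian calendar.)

May 1, 1644 is a Sunday.
From Sunday to the next Friday is 5 days.
May 1, 1644 + 5 = May 6, 1644.

May 6, 1644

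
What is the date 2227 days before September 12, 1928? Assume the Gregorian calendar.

August 8, 1922

−366 (one year; includes Feb 29, 1928) → Sep 12, 1927 (1861 left).
−365 (one year) → Sep 12, 1926 (1496 left).
−365 (one year) → Sep 12, 1925 (1131 left).
−365 (one year) → Sep 12, 1924 (766 left).
−366 (one year; includes Feb 29, 1924) → Sep 12, 1923 (400 left).
−12 → Aug 31, 1923 (end of Aug, 31 days; 388 left).
−31 → Jul 31, 1923 (end of Jul, 31 days; 357 left).
−31 → Jun 30, 1923 (end of Jun, 30 days; 326 left).
−30 → May 31, 1923 (end of May, 31 days; 296 left).
−31 → Apr 30, 1923 (end of Apr, 30 days; 265 left).
−30 → Mar 31, 1923 (end of Mar, 31 days; 235 left).
−31 → Feb 28, 1923 (end of Feb, 28 days; 204 left).
−28 → Jan 31, 1923 (end of Jan, 31 days; 176 left).
−31 → Dec 31, 1922 (end of Dec, 31 days; 145 left).
−31 → Nov 30, 1922 (end of Nov, 30 days; 114 left).
−30 → Oct 31, 1922 (end of Oct, 31 days; 84 left).
−31 → Sep 30, 1922 (end of Sep, 30 days; 53 left).
−30 → Aug 31, 1922 (end of Aug, 31 days; 23 left).
−23 → Aug 8, 1922.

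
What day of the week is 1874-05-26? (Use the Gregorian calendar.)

Tuesday

Doomsday rule: the anchor day for the 1800s is Friday. For year 74: 74÷12 = 6 r 2, and 2÷4 = 0, so 6+2+0 = 8.
Friday + 8 ≡ Saturday — that's 1874's doomsday.
In May the doomsday date is May 9.
May 26 is 17 days after May 9; 17 mod 7 = 3, so Saturday + 3 = Tuesday.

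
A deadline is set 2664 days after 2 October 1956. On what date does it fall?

January 18, 1964

+365 (one year) → Oct 2, 1957 (2299 left).
+365 (one year) → Oct 2, 1958 (1934 left).
+365 (one year) → Oct 2, 1959 (1569 left).
+366 (one year; includes Feb 29, 1960) → Oct 2, 1960 (1203 left).
+365 (one year) → Oct 2, 1961 (838 left).
+365 (one year) → Oct 2, 1962 (473 left).
+365 (one year) → Oct 2, 1963 (108 left).
Oct has 31 days: +30 → Nov 1, 1963 (78 left).
Nov has 30 days: +30 → Dec 1, 1963 (48 left).
Dec has 31 days: +31 → Jan 1, 1964 (17 left).
+17 → Jan 18, 1964.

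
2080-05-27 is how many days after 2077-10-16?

Oct 16, 2077 → Oct 16, 2078: 365 days.
Oct 16, 2078 → Oct 16, 2079: 365 days.
Oct 16, 2079 → Nov 16, 2079: 31 days (October has 31).
Nov 16, 2079 → Dec 16, 2079: 30 days (November has 30).
Dec 16, 2079 → Jan 16, 2080: 31 days (December has 31).
Jan 16, 2080 → Feb 16, 2080: 31 days (January has 31).
Feb 16, 2080 → Mar 16, 2080: 29 days (February has 29).
Mar 16, 2080 → Apr 16, 2080: 31 days (March has 31).
Apr 16, 2080 → May 16, 2080: 30 days (April has 30).
May 16, 2080 → May 27, 2080: 11 days.
Total: 954 days.

954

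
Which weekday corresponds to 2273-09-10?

Doomsday rule: the anchor day for the 2200s is Friday. For year 73: 73÷12 = 6 r 1, and 1÷4 = 0, so 6+1+0 = 7.
Friday + 7 ≡ Friday — that's 2273's doomsday.
In September the doomsday date is Sep 5.
Sep 10 is 5 days after Sep 5; 5 mod 7 = 5, so Friday + 5 = Wednesday.

Wednesday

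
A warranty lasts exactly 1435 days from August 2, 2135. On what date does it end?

+366 (one year; includes Feb 29, 2136) → Aug 2, 2136 (1069 left).
+365 (one year) → Aug 2, 2137 (704 left).
+365 (one year) → Aug 2, 2138 (339 left).
Aug has 31 days: +30 → Sep 1, 2138 (309 left).
Sep has 30 days: +30 → Oct 1, 2138 (279 left).
Oct has 31 days: +31 → Nov 1, 2138 (248 left).
Nov has 30 days: +30 → Dec 1, 2138 (218 left).
Dec has 31 days: +31 → Jan 1, 2139 (187 left).
Jan has 31 days: +31 → Feb 1, 2139 (156 left).
Feb has 28 days: +28 → Mar 1, 2139 (128 left).
Mar has 31 days: +31 → Apr 1, 2139 (97 left).
Apr has 30 days: +30 → May 1, 2139 (67 left).
May has 31 days: +31 → Jun 1, 2139 (36 left).
Jun has 30 days: +30 → Jul 1, 2139 (6 left).
+6 → Jul 7, 2139.

July 7, 2139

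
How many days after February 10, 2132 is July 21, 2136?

1623

Feb 10, 2132 → Feb 10, 2133: 366 days (Feb 29, 2132 is in that span).
Feb 10, 2133 → Feb 10, 2134: 365 days.
Feb 10, 2134 → Feb 10, 2135: 365 days.
Feb 10, 2135 → Feb 10, 2136: 365 days.
Feb 10, 2136 → Mar 10, 2136: 29 days (February has 29).
Mar 10, 2136 → Apr 10, 2136: 31 days (March has 31).
Apr 10, 2136 → May 10, 2136: 30 days (April has 30).
May 10, 2136 → Jun 10, 2136: 31 days (May has 31).
Jun 10, 2136 → Jul 10, 2136: 30 days (June has 30).
Jul 10, 2136 → Jul 21, 2136: 11 days.
Total: 1623 days.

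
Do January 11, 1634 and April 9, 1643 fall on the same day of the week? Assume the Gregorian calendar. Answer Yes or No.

No

From Jan 11, 1634 to Apr 9, 1643 is 3375 days.
3375 mod 7 = 1, so they are different weekdays.
(Jan 11, 1634 is a Wednesday; Apr 9, 1643 is a Thursday.)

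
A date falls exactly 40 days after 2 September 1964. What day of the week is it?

Monday

First find the weekday of Sep 2, 1964. Doomsday rule: the anchor day for the 1900s is Wednesday. For year 64: 64÷12 = 5 r 4, and 4÷4 = 1, so 5+4+1 = 10.
Wednesday + 10 ≡ Saturday — that's 1964's doomsday.
In September the doomsday date is Sep 5.
Sep 2 is 3 days before Sep 5; 3 mod 7 = 3, so Saturday − 3 = Wednesday.
40 mod 7 = 5, so 40 days after a Wednesday is Wednesday + 5 = Monday.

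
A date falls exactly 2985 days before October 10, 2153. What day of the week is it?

Sunday

First find the weekday of Oct 10, 2153. Doomsday rule: the anchor day for the 2100s is Sunday. For year 53: 53÷12 = 4 r 5, and 5÷4 = 1, so 4+5+1 = 10.
Sunday + 10 ≡ Wednesday — that's 2153's doomsday.
In October the doomsday date is Oct 10.
Oct 10 is the doomsday itself: Wednesday.
2985 mod 7 = 3, so 2985 days before a Wednesday is Wednesday − 3 = Sunday.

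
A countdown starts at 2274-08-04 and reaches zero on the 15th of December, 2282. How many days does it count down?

3055

Aug 4, 2274 → Aug 4, 2275: 365 days.
Aug 4, 2275 → Aug 4, 2276: 366 days (Feb 29, 2276 is in that span).
Aug 4, 2276 → Aug 4, 2277: 365 days.
Aug 4, 2277 → Aug 4, 2278: 365 days.
Aug 4, 2278 → Aug 4, 2279: 365 days.
Aug 4, 2279 → Aug 4, 2280: 366 days (Feb 29, 2280 is in that span).
Aug 4, 2280 → Aug 4, 2281: 365 days.
Aug 4, 2281 → Aug 4, 2282: 365 days.
Aug 4, 2282 → Sep 4, 2282: 31 days (August has 31).
Sep 4, 2282 → Oct 4, 2282: 30 days (September has 30).
Oct 4, 2282 → Nov 4, 2282: 31 days (October has 31).
Nov 4, 2282 → Dec 4, 2282: 30 days (November has 30).
Dec 4, 2282 → Dec 15, 2282: 11 days.
Total: 3055 days.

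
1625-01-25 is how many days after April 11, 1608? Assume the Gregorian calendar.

Apr 11, 1608 → Apr 11, 1609: 365 days.
Apr 11, 1609 → Apr 11, 1610: 365 days.
Apr 11, 1610 → Apr 11, 1611: 365 days.
Apr 11, 1611 → Apr 11, 1612: 366 days (Feb 29, 1612 is in that span).
Apr 11, 1612 → Apr 11, 1613: 365 days.
Apr 11, 1613 → Apr 11, 1614: 365 days.
Apr 11, 1614 → Apr 11, 1615: 365 days.
Apr 11, 1615 → Apr 11, 1616: 366 days (Feb 29, 1616 is in that span).
Apr 11, 1616 → Apr 11, 1617: 365 days.
Apr 11, 1617 → Apr 11, 1618: 365 days.
Apr 11, 1618 → Apr 11, 1619: 365 days.
Apr 11, 1619 → Apr 11, 1620: 366 days (Feb 29, 1620 is in that span).
Apr 11, 1620 → Apr 11, 1621: 365 days.
Apr 11, 1621 → Apr 11, 1622: 365 days.
Apr 11, 1622 → Apr 11, 1623: 365 days.
Apr 11, 1623 → Apr 11, 1624: 366 days (Feb 29, 1624 is in that span).
Apr 11, 1624 → May 11, 1624: 30 days (April has 30).
May 11, 1624 → Jun 11, 1624: 31 days (May has 31).
Jun 11, 1624 → Jul 11, 1624: 30 days (June has 30).
Jul 11, 1624 → Aug 11, 1624: 31 days (July has 31).
Aug 11, 1624 → Sep 11, 1624: 31 days (August has 31).
Sep 11, 1624 → Oct 11, 1624: 30 days (September has 30).
Oct 11, 1624 → Nov 11, 1624: 31 days (October has 31).
Nov 11, 1624 → Dec 11, 1624: 30 days (November has 30).
Dec 11, 1624 → Jan 11, 1625: 31 days (December has 31).
Jan 11, 1625 → Jan 25, 1625: 14 days.
Total: 6133 days.

6133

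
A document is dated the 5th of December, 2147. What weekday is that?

Tuesday

Doomsday rule: the anchor day for the 2100s is Sunday. For year 47: 47÷12 = 3 r 11, and 11÷4 = 2, so 3+11+2 = 16.
Sunday + 16 ≡ Tuesday — that's 2147's doomsday.
In December the doomsday date is Dec 12.
Dec 5 is 7 days before Dec 12; 7 mod 7 = 0, so Tuesday − 0 = Tuesday.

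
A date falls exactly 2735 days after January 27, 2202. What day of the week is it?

Jan 27, 2202 is a Wednesday.
2735 mod 7 = 5, so 2735 days after a Wednesday is Wednesday + 5 = Monday.

Monday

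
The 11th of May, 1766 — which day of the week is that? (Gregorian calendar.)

Doomsday rule: the anchor day for the 1700s is Sunday. For year 66: 66÷12 = 5 r 6, and 6÷4 = 1, so 5+6+1 = 12.
Sunday + 12 ≡ Friday — that's 1766's doomsday.
In May the doomsday date is May 9.
May 11 is 2 days after May 9; 2 mod 7 = 2, so Friday + 2 = Sunday.

Sunday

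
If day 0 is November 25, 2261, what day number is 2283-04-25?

Nov 25, 2261 → Nov 25, 2262: 365 days.
Nov 25, 2262 → Nov 25, 2263: 365 days.
Nov 25, 2263 → Nov 25, 2264: 366 days (Feb 29, 2264 is in that span).
Nov 25, 2264 → Nov 25, 2265: 365 days.
Nov 25, 2265 → Nov 25, 2266: 365 days.
Nov 25, 2266 → Nov 25, 2267: 365 days.
Nov 25, 2267 → Nov 25, 2268: 366 days (Feb 29, 2268 is in that span).
Nov 25, 2268 → Nov 25, 2269: 365 days.
Nov 25, 2269 → Nov 25, 2270: 365 days.
Nov 25, 2270 → Nov 25, 2271: 365 days.
Nov 25, 2271 → Nov 25, 2272: 366 days (Feb 29, 2272 is in that span).
Nov 25, 2272 → Nov 25, 2273: 365 days.
Nov 25, 2273 → Nov 25, 2274: 365 days.
Nov 25, 2274 → Nov 25, 2275: 365 days.
Nov 25, 2275 → Nov 25, 2276: 366 days (Feb 29, 2276 is in that span).
Nov 25, 2276 → Nov 25, 2277: 365 days.
Nov 25, 2277 → Nov 25, 2278: 365 days.
Nov 25, 2278 → Nov 25, 2279: 365 days.
Nov 25, 2279 → Nov 25, 2280: 366 days (Feb 29, 2280 is in that span).
Nov 25, 2280 → Nov 25, 2281: 365 days.
Nov 25, 2281 → Nov 25, 2282: 365 days.
Nov 25, 2282 → Dec 25, 2282: 30 days (November has 30).
Dec 25, 2282 → Jan 25, 2283: 31 days (December has 31).
Jan 25, 2283 → Feb 25, 2283: 31 days (January has 31).
Feb 25, 2283 → Mar 25, 2283: 28 days (February has 28).
Mar 25, 2283 → Apr 25, 2283: 31 days.
Total: 7821 days.

7821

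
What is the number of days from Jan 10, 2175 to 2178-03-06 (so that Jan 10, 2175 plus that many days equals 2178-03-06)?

1151

Jan 10, 2175 → Jan 10, 2176: 365 days.
Jan 10, 2176 → Jan 10, 2177: 366 days (Feb 29, 2176 is in that span).
Jan 10, 2177 → Jan 10, 2178: 365 days.
Jan 10, 2178 → Feb 10, 2178: 31 days (January has 31).
Feb 10, 2178 → Mar 6, 2178: 24 days.
Total: 1151 days.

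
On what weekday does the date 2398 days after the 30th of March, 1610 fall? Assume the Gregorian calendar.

Saturday

First find the weekday of Mar 30, 1610. Doomsday rule: the anchor day for the 1600s is Tuesday. For year 10: 10÷12 = 0 r 10, and 10÷4 = 2, so 0+10+2 = 12.
Tuesday + 12 ≡ Sunday — that's 1610's doomsday.
In March the doomsday date is Mar 14.
Mar 30 is 16 days after Mar 14; 16 mod 7 = 2, so Sunday + 2 = Tuesday.
2398 mod 7 = 4, so 2398 days after a Tuesday is Tuesday + 4 = Saturday.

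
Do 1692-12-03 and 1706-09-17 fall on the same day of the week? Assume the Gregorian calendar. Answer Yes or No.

From Dec 3, 1692 to Sep 17, 1706 is 5035 days.
5035 mod 7 = 2, so they are different weekdays.
(Dec 3, 1692 is a Wednesday; Sep 17, 1706 is a Friday.)

No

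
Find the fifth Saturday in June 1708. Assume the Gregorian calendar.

June 30, 1708

June 1, 1708 is a Friday.
The first Saturday is therefore June 2 (1 days later).
The fifth Saturday is 2 + 4×7 = June 30.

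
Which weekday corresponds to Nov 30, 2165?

Saturday

Doomsday rule: the anchor day for the 2100s is Sunday. For year 65: 65÷12 = 5 r 5, and 5÷4 = 1, so 5+5+1 = 11.
Sunday + 11 ≡ Thursday — that's 2165's doomsday.
In November the doomsday date is Nov 7.
Nov 30 is 23 days after Nov 7; 23 mod 7 = 2, so Thursday + 2 = Saturday.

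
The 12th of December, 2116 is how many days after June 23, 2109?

2729

Jun 23, 2109 → Jun 23, 2110: 365 days.
Jun 23, 2110 → Jun 23, 2111: 365 days.
Jun 23, 2111 → Jun 23, 2112: 366 days (Feb 29, 2112 is in that span).
Jun 23, 2112 → Jun 23, 2113: 365 days.
Jun 23, 2113 → Jun 23, 2114: 365 days.
Jun 23, 2114 → Jun 23, 2115: 365 days.
Jun 23, 2115 → Jun 23, 2116: 366 days (Feb 29, 2116 is in that span).
Jun 23, 2116 → Jul 23, 2116: 30 days (June has 30).
Jul 23, 2116 → Aug 23, 2116: 31 days (July has 31).
Aug 23, 2116 → Sep 23, 2116: 31 days (August has 31).
Sep 23, 2116 → Oct 23, 2116: 30 days (September has 30).
Oct 23, 2116 → Nov 23, 2116: 31 days (October has 31).
Nov 23, 2116 → Dec 12, 2116: 19 days.
Total: 2729 days.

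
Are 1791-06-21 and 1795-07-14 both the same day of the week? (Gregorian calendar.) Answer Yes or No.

From Jun 21, 1791 to Jul 14, 1795 is 1484 days.
1484 mod 7 = 0, so they are the same weekday.
(Jun 21, 1791 is a Tuesday; Jul 14, 1795 is a Tuesday.)

Yes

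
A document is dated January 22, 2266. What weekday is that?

Doomsday rule: the anchor day for the 2200s is Friday. For year 66: 66÷12 = 5 r 6, and 6÷4 = 1, so 5+6+1 = 12.
Friday + 12 ≡ Wednesday — that's 2266's doomsday.
In January the doomsday date is Jan 3 (2266 is not a leap year).
Jan 22 is 19 days after Jan 3; 19 mod 7 = 5, so Wednesday + 5 = Monday.

Monday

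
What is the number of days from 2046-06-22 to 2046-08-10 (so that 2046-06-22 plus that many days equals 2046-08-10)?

49

Jun 22, 2046 → Jul 22, 2046: 30 days (June has 30).
Jul 22, 2046 → Aug 10, 2046: 19 days.
Total: 49 days.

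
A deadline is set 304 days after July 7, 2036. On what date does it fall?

May 7, 2037

Jul has 31 days: +25 → Aug 1, 2036 (279 left).
Aug has 31 days: +31 → Sep 1, 2036 (248 left).
Sep has 30 days: +30 → Oct 1, 2036 (218 left).
Oct has 31 days: +31 → Nov 1, 2036 (187 left).
Nov has 30 days: +30 → Dec 1, 2036 (157 left).
Dec has 31 days: +31 → Jan 1, 2037 (126 left).
Jan has 31 days: +31 → Feb 1, 2037 (95 left).
Feb has 28 days: +28 → Mar 1, 2037 (67 left).
Mar has 31 days: +31 → Apr 1, 2037 (36 left).
Apr has 30 days: +30 → May 1, 2037 (6 left).
+6 → May 7, 2037.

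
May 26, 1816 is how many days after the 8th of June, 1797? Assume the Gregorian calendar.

Jun 8, 1797 → Jun 8, 1798: 365 days.
Jun 8, 1798 → Jun 8, 1799: 365 days.
Jun 8, 1799 → Jun 8, 1800: 365 days.
Jun 8, 1800 → Jun 8, 1801: 365 days.
Jun 8, 1801 → Jun 8, 1802: 365 days.
Jun 8, 1802 → Jun 8, 1803: 365 days.
Jun 8, 1803 → Jun 8, 1804: 366 days (Feb 29, 1804 is in that span).
Jun 8, 1804 → Jun 8, 1805: 365 days.
Jun 8, 1805 → Jun 8, 1806: 365 days.
Jun 8, 1806 → Jun 8, 1807: 365 days.
Jun 8, 1807 → Jun 8, 1808: 366 days (Feb 29, 1808 is in that span).
Jun 8, 1808 → Jun 8, 1809: 365 days.
Jun 8, 1809 → Jun 8, 1810: 365 days.
Jun 8, 1810 → Jun 8, 1811: 365 days.
Jun 8, 1811 → Jun 8, 1812: 366 days (Feb 29, 1812 is in that span).
Jun 8, 1812 → Jun 8, 1813: 365 days.
Jun 8, 1813 → Jun 8, 1814: 365 days.
Jun 8, 1814 → Jun 8, 1815: 365 days.
Jun 8, 1815 → Jul 8, 1815: 30 days (June has 30).
Jul 8, 1815 → Aug 8, 1815: 31 days (July has 31).
Aug 8, 1815 → Sep 8, 1815: 31 days (August has 31).
Sep 8, 1815 → Oct 8, 1815: 30 days (September has 30).
Oct 8, 1815 → Nov 8, 1815: 31 days (October has 31).
Nov 8, 1815 → Dec 8, 1815: 30 days (November has 30).
Dec 8, 1815 → Jan 8, 1816: 31 days (December has 31).
Jan 8, 1816 → Feb 8, 1816: 31 days (January has 31).
Feb 8, 1816 → Mar 8, 1816: 29 days (February has 29).
Mar 8, 1816 → Apr 8, 1816: 31 days (March has 31).
Apr 8, 1816 → May 8, 1816: 30 days (April has 30).
May 8, 1816 → May 26, 1816: 18 days.
Total: 6926 days.

6926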